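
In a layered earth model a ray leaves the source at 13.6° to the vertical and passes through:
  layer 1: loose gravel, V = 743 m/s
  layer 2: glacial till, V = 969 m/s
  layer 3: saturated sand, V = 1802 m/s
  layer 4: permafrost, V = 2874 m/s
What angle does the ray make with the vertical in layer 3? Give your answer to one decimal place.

Ray parameter p = sin 13.6° / 743 = 3.1648e-04 s/m.
sin θ_3 = p·V_3 = 3.1648e-04 × 1802 = 0.5703.
θ_3 = 34.77° from the vertical.

34.8°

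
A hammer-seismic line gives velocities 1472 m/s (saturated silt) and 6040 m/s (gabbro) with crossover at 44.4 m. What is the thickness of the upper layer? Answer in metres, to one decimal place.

17.3 m

h = (x_cross/2)·√((V₂−V₁)/(V₂+V₁)).
(V₂−V₁)/(V₂+V₁) = (6040−1472)/(6040+1472) = 0.6081; √ = 0.7798.
h = (44.4/2)·0.7798 = 17.31 m.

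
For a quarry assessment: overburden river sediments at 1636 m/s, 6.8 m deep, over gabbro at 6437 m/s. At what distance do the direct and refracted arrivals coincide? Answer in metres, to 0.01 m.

x_cross = 2h·√((V₂+V₁)/(V₂−V₁)).
(V₂+V₁)/(V₂−V₁) = (6437+1636)/(6437−1636) = 1.6815; √ = 1.2967.
x_cross = 2·6.8·1.2967 = 17.64 m.

17.64 m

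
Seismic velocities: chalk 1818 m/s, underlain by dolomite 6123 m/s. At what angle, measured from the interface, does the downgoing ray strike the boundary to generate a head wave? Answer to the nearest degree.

Critical incidence: sin θ_c = V₁/V₂ = 1818/6123 = 0.2969.
θ_c = arcsin 0.2969 = 17.27°.
Measured from the interface: 90° − 17.27° = 72.73°.

73°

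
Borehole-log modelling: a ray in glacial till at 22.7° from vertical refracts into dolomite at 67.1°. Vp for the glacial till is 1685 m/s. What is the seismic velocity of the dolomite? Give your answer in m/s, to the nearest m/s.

sin 22.7° = 0.3859; sin 67.1° = 0.9212.
V₂ = V₁·(sin θ₂/sin θ₁) = 1685·(0.9212/0.3859) = 4022.22 m/s.

4022 m/s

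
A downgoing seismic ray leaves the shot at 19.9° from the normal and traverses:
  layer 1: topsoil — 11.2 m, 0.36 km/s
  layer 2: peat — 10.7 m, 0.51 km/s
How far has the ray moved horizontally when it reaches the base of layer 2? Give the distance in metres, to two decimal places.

p = sin θ₁/V₁ = sin 19.9°/0.36 = 9.4550e-01 s/km is conserved through the stack.
Layer 1: θ = 19.90°; offset = 11.2·tan 19.90° = 4.0543 m.
Layer 2: sin θ = p·0.51 = 0.4822 → θ = 28.83°; offset = 10.7·tan 28.83° = 5.8895 m.
Total horizontal offset = 9.9439 m.

9.94 m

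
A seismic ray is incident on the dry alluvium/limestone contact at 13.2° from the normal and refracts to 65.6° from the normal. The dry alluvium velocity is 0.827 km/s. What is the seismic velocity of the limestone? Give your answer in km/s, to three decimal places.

3.298 km/s

Snell's law: sin 13.2°/V₁ = sin 65.6°/V₂.
V₂ = V₁·sin 65.6°/sin 13.2° = 0.827 × 3.9881 = 3.298 km/s.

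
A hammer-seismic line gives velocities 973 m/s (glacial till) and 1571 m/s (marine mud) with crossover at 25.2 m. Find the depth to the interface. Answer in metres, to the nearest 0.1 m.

h = (x_cross/2)·√((V₂−V₁)/(V₂+V₁)).
(V₂−V₁)/(V₂+V₁) = (1571−973)/(1571+973) = 0.2351; √ = 0.4848.
h = (25.2/2)·0.4848 = 6.11 m.

6.1 m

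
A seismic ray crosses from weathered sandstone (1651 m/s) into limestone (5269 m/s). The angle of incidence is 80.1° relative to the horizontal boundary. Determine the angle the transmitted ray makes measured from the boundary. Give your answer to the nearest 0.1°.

Angle from the normal: 90° − 80.1° = 9.9°.
Snell's law: sin θ₂ = (V₂/V₁)·sin θ₁ = (5269/1651)·sin 9.9° = 0.5487.
θ₂ = sin⁻¹(0.5487) = 33.28° (from vertical).
From the interface: 90° − 33.28° = 56.72°.

56.7°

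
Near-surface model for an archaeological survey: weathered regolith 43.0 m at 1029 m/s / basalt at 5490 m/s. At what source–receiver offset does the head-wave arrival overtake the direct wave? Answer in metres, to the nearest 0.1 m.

θ_c = arcsin(1029/5490) = 10.80°, so cos θ_c = 0.9823 and tᵢ = 2h cos θ_c/V₁ = 0.0821 s.
At crossover x/V₁ = x/V₂ + tᵢ ⇒ x = tᵢ/(1/V₁ − 1/V₂) = 0.08210/(9.7182e-04 − 1.8215e-04) = 103.96 m.

104.0 m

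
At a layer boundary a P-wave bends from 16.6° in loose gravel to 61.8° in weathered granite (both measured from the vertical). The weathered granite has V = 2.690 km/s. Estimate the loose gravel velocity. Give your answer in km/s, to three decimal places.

0.872 km/s

sin 16.6° = 0.2857; sin 61.8° = 0.8813.
V₁ = V₂·(sin θ₁/sin θ₂) = 2.690·(0.2857/0.8813) = 0.872 km/s.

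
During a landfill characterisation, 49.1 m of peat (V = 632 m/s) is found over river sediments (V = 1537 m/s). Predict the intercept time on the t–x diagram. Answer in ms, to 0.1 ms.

tᵢ = 2h·√(V₂²−V₁²)/(V₁V₂).
√(V₂²−V₁²) = √(1537²−632²) = 1401.1 m/s.
tᵢ = 2·49.1·1401.1/(632·1537) = 0.14164 s.

141.6 ms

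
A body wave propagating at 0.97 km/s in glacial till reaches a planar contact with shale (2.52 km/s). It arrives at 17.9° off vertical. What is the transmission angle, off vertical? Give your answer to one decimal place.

53.0°

sin θ₁/V₁ = sin θ₂/V₂ ⇒ sin θ₂ = 2.52·sin 17.9°/0.97 = 2.52·0.3074/0.97 = 0.7985.
θ₂ = arcsin 0.7985 = 52.99° from the normal.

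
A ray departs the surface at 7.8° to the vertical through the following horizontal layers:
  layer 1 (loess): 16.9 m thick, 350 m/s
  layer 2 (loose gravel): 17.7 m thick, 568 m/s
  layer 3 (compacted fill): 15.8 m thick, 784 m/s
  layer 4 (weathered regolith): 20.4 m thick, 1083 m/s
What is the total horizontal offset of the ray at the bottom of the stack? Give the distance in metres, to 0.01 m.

Apply Snell's law at each interface; in layer i the horizontal offset is hᵢ·tan θᵢ.
Layer 1: θ = 7.80°; offset = 16.9·tan 7.80° = 2.3150 m.
Layer 2: sin θ = 568·sin 7.8°/350 = 0.2202, θ = 12.72°; offset = 17.7·tan 12.72° = 3.9965 m.
Layer 3: sin θ = 784·sin 7.8°/350 = 0.3040, θ = 17.70°; offset = 15.8·tan 17.70° = 5.0419 m.
Layer 4: sin θ = 1083·sin 7.8°/350 = 0.4199, θ = 24.83°; offset = 20.4·tan 24.83° = 9.4395 m.
Summing the layer offsets gives 20.7929 m.

20.79 m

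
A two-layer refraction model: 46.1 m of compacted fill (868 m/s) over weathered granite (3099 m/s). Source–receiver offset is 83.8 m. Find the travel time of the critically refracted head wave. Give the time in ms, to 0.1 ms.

θ_c = arcsin(V₁/V₂) = arcsin(868/3099) = 16.27°, cos θ_c = 0.9600.
Intercept time tᵢ = 2h cos θ_c / V₁ = 2·46.1·0.9600/868 = 0.10197 s.
t = x/V₂ + tᵢ = 83.8/3099 + 0.10197 = 0.12901 s.

129.0 ms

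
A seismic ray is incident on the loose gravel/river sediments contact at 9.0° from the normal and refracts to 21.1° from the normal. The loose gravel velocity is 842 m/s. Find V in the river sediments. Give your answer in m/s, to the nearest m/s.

sin 9.0° = 0.1564; sin 21.1° = 0.3600.
V₂ = V₁·(sin θ₂/sin θ₁) = 842·(0.3600/0.1564) = 1937.66 m/s.

1938 m/s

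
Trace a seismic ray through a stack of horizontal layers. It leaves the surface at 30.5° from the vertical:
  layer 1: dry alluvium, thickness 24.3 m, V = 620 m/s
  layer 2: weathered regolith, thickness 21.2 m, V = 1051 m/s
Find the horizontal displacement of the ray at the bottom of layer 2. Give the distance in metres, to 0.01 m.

Apply Snell's law at each interface; in layer i the horizontal offset is hᵢ·tan θᵢ.
Layer 1: θ = 30.50°; offset = 24.3·tan 30.50° = 14.3138 m.
Layer 2: sin θ = 1051·sin 30.5°/620 = 0.8604, θ = 59.36°; offset = 21.2·tan 59.36° = 35.7859 m.
Total horizontal offset = 50.0997 m.

50.10 m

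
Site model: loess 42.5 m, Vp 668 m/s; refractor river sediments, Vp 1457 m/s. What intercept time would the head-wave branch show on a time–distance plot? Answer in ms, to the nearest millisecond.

θ_c = arcsin(V₁/V₂) = arcsin(668/1457) = 27.29°; cos θ_c = 0.8887.
tᵢ = 2h·cos θ_c / V₁ = 2·42.5·0.8887 / 668 = 0.11308 s.

113 ms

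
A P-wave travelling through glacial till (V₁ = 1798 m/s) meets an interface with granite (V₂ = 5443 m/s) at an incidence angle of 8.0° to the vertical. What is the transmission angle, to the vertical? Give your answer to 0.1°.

24.9°

Snell's law: sin θ₂ = (V₂/V₁)·sin θ₁ = (5443/1798)·sin 8.0° = 0.4213.
θ₂ = arcsin 0.4213 = 24.92° from the normal.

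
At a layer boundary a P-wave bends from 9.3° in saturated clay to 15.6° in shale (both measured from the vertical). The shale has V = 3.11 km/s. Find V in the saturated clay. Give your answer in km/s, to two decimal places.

1.87 km/s

sin 9.3° = 0.1616; sin 15.6° = 0.2689.
V₁ = V₂·(sin θ₁/sin θ₂) = 3.11·(0.1616/0.2689) = 1.87 km/s.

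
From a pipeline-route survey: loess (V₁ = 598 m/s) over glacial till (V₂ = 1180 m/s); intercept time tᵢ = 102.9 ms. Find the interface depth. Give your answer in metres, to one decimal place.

h = tᵢ·V₁·V₂ / (2·√(V₂²−V₁²)).
√(V₂²−V₁²) = √(1180² − 598²) = 1017.2 m/s.
h = 0.1029 s × 598 × 1180 / (2 × 1017.2) = 35.69 m.

35.7 m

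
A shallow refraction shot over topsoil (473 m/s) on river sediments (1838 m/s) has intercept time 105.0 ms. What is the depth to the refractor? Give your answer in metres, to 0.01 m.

h = tᵢ·V₁·V₂ / (2·√(V₂²−V₁²)).
√(V₂²−V₁²) = √(1838² − 473²) = 1776.1 m/s.
h = 0.105 s × 473 × 1838 / (2 × 1776.1) = 25.70 m.

25.70 m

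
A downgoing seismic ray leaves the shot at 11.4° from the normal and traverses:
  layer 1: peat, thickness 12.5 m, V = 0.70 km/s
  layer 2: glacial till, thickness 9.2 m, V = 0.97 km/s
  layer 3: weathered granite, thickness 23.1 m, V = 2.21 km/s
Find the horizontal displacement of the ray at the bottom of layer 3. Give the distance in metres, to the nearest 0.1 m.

Apply Snell's law at each interface; in layer i the horizontal offset is hᵢ·tan θᵢ.
Layer 1: θ = 11.40°; offset = 12.5·tan 11.40° = 2.520 m.
Layer 2: sin θ = 0.97·sin 11.4°/0.70 = 0.2739, θ = 15.90°; offset = 9.2·tan 15.90° = 2.620 m.
Layer 3: sin θ = 2.21·sin 11.4°/0.70 = 0.6240, θ = 38.61°; offset = 23.1·tan 38.61° = 18.448 m.
Σ offsets = 23.588 m.

23.6 m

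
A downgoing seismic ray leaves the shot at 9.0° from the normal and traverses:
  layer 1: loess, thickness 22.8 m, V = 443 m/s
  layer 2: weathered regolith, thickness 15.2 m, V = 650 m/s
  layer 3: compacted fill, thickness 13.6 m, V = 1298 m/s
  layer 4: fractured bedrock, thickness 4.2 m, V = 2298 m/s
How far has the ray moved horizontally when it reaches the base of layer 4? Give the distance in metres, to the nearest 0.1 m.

20.0 m

Apply Snell's law at each interface; in layer i the horizontal offset is hᵢ·tan θᵢ.
Layer 1: θ = 9.00°; offset = 22.8·tan 9.00° = 3.611 m.
Layer 2: sin θ = 650·sin 9.0°/443 = 0.2295, θ = 13.27°; offset = 15.2·tan 13.27° = 3.585 m.
Layer 3: sin θ = 1298·sin 9.0°/443 = 0.4584, θ = 27.28°; offset = 13.6·tan 27.28° = 7.014 m.
Layer 4: sin θ = 2298·sin 9.0°/443 = 0.8115, θ = 54.24°; offset = 4.2·tan 54.24° = 5.832 m.
Total horizontal offset = 20.042 m.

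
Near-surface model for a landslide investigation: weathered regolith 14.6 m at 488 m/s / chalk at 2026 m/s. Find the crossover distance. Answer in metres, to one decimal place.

37.3 m

x_cross = 2h·√((V₂+V₁)/(V₂−V₁)).
(V₂+V₁)/(V₂−V₁) = (2026+488)/(2026−488) = 1.6346; √ = 1.2785.
x_cross = 2·14.6·1.2785 = 37.33 m.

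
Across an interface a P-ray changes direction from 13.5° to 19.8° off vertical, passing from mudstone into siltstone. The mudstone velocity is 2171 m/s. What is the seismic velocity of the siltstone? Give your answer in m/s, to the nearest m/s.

sin 13.5° = 0.2334; sin 19.8° = 0.3387.
V₂ = V₁·(sin θ₂/sin θ₁) = 2171·(0.3387/0.2334) = 3150.20 m/s.

3150 m/s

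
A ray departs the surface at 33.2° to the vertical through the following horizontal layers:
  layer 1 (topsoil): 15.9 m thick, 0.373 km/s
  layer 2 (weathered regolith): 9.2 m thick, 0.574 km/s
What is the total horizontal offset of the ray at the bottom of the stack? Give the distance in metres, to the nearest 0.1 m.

24.8 m

Apply Snell's law at each interface; in layer i the horizontal offset is hᵢ·tan θᵢ.
Layer 1: θ = 33.20°; offset = 15.9·tan 33.20° = 10.405 m.
Layer 2: sin θ = 0.574·sin 33.2°/0.373 = 0.8426, θ = 57.42°; offset = 9.2·tan 57.42° = 14.396 m.
Total horizontal offset = 24.801 m.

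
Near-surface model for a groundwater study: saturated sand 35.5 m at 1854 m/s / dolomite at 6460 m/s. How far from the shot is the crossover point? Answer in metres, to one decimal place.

x_cross = 2h·√((V₂+V₁)/(V₂−V₁)).
(V₂+V₁)/(V₂−V₁) = (6460+1854)/(6460−1854) = 1.8050; √ = 1.3435.
x_cross = 2·35.5·1.3435 = 95.39 m.

95.4 m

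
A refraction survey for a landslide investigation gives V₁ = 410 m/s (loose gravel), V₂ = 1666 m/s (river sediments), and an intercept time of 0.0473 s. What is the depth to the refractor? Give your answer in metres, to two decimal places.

h = tᵢ·V₁·V₂ / (2·√(V₂²−V₁²)).
√(V₂²−V₁²) = √(1666² − 410²) = 1614.8 m/s.
h = 0.0473 s × 410 × 1666 / (2 × 1614.8) = 10.00 m.

10.00 m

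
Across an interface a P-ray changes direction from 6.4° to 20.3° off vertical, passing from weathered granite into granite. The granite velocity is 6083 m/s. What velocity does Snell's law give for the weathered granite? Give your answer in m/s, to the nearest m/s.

Snell's law: sin 6.4°/V₁ = sin 20.3°/V₂.
V₁ = V₂·sin 6.4°/sin 20.3° = 6083 × 0.3213 = 1954.44 m/s.

1954 m/s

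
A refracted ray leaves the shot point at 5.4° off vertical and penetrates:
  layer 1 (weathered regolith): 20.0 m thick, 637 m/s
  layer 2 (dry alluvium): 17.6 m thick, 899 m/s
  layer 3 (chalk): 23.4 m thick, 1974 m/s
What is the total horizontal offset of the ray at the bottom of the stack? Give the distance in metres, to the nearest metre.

Ray parameter p = sin 5.4° / 637 m/s = 1.4774e-04 s/m.
Layer 1: θ = 5.40°; offset = 20.0·tan 5.40° = 1.891 m.
Layer 2: sin θ = p·899 = 0.1328 → θ = 7.63°; offset = 17.6·tan 7.63° = 2.358 m.
Layer 3: sin θ = p·1974 = 0.2916 → θ = 16.96°; offset = 23.4·tan 16.96° = 7.134 m.
Summing the layer offsets gives 11.383 m.

11 m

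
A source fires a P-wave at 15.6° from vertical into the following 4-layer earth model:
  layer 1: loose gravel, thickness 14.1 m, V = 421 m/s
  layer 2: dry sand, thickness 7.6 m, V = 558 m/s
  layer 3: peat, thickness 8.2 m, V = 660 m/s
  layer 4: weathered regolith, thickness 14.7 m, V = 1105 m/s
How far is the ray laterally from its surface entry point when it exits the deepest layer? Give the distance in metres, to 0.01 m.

25.30 m

Ray parameter p = sin 15.6° / 421 m/s = 6.3876e-04 s/m.
Layer 1: θ = 15.60°; offset = 14.1·tan 15.60° = 3.9368 m.
Layer 2: sin θ = p·558 = 0.3564 → θ = 20.88°; offset = 7.6·tan 20.88° = 2.8993 m.
Layer 3: sin θ = p·660 = 0.4216 → θ = 24.93°; offset = 8.2·tan 24.93° = 3.8123 m.
Layer 4: sin θ = p·1105 = 0.7058 → θ = 44.90°; offset = 14.7·tan 44.90° = 14.6473 m.
Σ offsets = 25.2957 m.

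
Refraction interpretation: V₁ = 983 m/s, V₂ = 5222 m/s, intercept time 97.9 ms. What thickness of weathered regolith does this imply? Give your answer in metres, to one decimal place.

49.0 m

θ_c = arcsin(983/5222) = 10.85°; cos θ_c = 0.9821.
tᵢ = 2h cos θ_c/V₁ ⇒ h = tᵢ·V₁/(2 cos θ_c) = 0.0979·983/(2·0.9821) = 48.99 m.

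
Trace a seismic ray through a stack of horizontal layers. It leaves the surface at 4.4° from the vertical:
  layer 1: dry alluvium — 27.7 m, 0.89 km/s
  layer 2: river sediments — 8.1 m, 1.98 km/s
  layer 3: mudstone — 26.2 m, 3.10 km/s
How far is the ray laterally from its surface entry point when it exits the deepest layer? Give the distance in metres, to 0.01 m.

Apply Snell's law at each interface; in layer i the horizontal offset is hᵢ·tan θᵢ.
Layer 1: θ = 4.40°; offset = 27.7·tan 4.40° = 2.1314 m.
Layer 2: sin θ = 1.98·sin 4.4°/0.89 = 0.1707, θ = 9.83°; offset = 8.1·tan 9.83° = 1.4031 m.
Layer 3: sin θ = 3.10·sin 4.4°/0.89 = 0.2672, θ = 15.50°; offset = 26.2·tan 15.50° = 7.2655 m.
Total horizontal offset = 10.8000 m.

10.80 m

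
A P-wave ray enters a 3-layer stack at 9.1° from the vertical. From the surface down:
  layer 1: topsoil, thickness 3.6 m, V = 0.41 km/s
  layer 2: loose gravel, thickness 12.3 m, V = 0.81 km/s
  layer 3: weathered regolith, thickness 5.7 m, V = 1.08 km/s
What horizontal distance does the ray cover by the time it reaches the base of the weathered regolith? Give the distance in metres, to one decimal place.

7.2 m

p = sin θ₁/V₁ = sin 9.1°/0.41 = 3.8575e-01 s/km is conserved through the stack.
Layer 1: θ = 9.10°; offset = 3.6·tan 9.10° = 0.577 m.
Layer 2: sin θ = p·0.81 = 0.3125 → θ = 18.21°; offset = 12.3·tan 18.21° = 4.046 m.
Layer 3: sin θ = p·1.08 = 0.4166 → θ = 24.62°; offset = 5.7·tan 24.62° = 2.612 m.
Summing the layer offsets gives 7.235 m.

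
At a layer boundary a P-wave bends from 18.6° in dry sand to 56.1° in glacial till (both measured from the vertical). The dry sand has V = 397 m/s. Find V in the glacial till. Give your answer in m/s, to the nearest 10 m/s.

sin 18.6° = 0.3190; sin 56.1° = 0.8300.
V₂ = V₁·(sin θ₂/sin θ₁) = 397·(0.8300/0.3190) = 1033.09 m/s.

1030 m/s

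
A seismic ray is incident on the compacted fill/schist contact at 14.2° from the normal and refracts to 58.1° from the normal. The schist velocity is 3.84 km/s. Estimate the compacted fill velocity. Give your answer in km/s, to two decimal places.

1.11 km/s

sin 14.2° = 0.2453; sin 58.1° = 0.8490.
V₁ = V₂·(sin θ₁/sin θ₂) = 3.84·(0.2453/0.8490) = 1.11 km/s.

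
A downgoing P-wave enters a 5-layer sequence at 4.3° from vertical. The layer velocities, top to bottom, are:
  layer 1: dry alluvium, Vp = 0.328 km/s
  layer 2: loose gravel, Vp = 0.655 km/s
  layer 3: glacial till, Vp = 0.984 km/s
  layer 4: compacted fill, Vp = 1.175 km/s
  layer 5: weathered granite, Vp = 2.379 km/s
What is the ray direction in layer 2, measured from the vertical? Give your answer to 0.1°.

Ray parameter p = sin 4.3° / 0.328 = 2.2859e-01 s/km.
sin θ_2 = p·V_2 = 2.2859e-01 × 0.655 = 0.1497.
θ_2 = 8.61° from the vertical.

8.6°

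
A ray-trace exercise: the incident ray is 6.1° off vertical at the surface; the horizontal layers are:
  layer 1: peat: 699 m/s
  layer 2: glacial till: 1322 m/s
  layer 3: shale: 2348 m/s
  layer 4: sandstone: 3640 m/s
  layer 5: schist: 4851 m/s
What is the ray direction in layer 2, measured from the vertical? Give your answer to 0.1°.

Snell's law across each interface conserves sin θ / V, so sin θ_2 = V_2·sin θ₁/V₁.
sin θ_2 = 1322 × sin 6.1° / 699 = 0.2010.
θ_2 = 11.59° from the vertical.

11.6°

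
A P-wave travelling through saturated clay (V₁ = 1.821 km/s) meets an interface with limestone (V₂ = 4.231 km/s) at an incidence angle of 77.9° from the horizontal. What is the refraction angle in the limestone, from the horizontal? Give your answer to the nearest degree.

61°

Angle from the normal: 90° − 77.9° = 12.1°.
Snell's law: sin θ₂ = (V₂/V₁)·sin θ₁ = (4.231/1.821)·sin 12.1° = 0.4870.
θ₂ = arcsin 0.4870 = 29.15° from the normal.
From the interface: 90° − 29.15° = 60.85°.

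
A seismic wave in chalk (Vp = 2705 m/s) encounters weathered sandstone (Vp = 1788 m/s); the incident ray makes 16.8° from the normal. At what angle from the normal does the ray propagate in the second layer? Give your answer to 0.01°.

11.01°

Snell's law: sin θ₂ = (V₂/V₁)·sin θ₁ = (1788/2705)·sin 16.8° = 0.1910.
θ₂ = arcsin 0.1910 = 11.01° from the normal.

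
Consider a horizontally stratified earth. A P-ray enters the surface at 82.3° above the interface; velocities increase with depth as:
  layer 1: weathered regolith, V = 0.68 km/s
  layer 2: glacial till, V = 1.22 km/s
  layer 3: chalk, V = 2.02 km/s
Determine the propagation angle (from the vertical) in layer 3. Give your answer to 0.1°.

From the normal: θ₁ = 90° − 82.3° = 7.7°.
Ray parameter p = sin 7.7° / 0.68 = 1.9704e-01 s/km.
sin θ_3 = p·V_3 = 1.9704e-01 × 2.02 = 0.3980.
θ_3 = 23.45° from the vertical.

23.5°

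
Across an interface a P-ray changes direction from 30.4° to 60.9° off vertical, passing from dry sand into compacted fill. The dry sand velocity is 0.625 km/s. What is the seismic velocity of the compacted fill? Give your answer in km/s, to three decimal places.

Snell's law: sin 30.4°/V₁ = sin 60.9°/V₂.
V₂ = V₁·sin 60.9°/sin 30.4° = 0.625 × 1.7267 = 1.079 km/s.

1.079 km/s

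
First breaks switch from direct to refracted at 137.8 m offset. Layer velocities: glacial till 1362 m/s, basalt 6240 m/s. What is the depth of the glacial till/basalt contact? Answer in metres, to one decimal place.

55.2 m

h = (x_cross/2)·√((V₂−V₁)/(V₂+V₁)).
(V₂−V₁)/(V₂+V₁) = (6240−1362)/(6240+1362) = 0.6417; √ = 0.8010.
h = (137.8/2)·0.8010 = 55.19 m.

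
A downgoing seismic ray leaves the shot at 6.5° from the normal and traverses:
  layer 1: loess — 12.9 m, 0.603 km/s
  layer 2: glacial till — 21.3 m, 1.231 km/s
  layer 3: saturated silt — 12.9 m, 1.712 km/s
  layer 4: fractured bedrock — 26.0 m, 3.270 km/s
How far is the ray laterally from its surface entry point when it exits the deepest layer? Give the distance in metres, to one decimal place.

p = sin θ₁/V₁ = sin 6.5°/0.603 = 1.8773e-01 s/km is conserved through the stack.
Layer 1: θ = 6.50°; offset = 12.9·tan 6.50° = 1.470 m.
Layer 2: sin θ = p·1.231 = 0.2311 → θ = 13.36°; offset = 21.3·tan 13.36° = 5.059 m.
Layer 3: sin θ = p·1.712 = 0.3214 → θ = 18.75°; offset = 12.9·tan 18.75° = 4.378 m.
Layer 4: sin θ = p·3.270 = 0.6139 → θ = 37.87°; offset = 26.0·tan 37.87° = 20.219 m.
Summing the layer offsets gives 31.127 m.

31.1 m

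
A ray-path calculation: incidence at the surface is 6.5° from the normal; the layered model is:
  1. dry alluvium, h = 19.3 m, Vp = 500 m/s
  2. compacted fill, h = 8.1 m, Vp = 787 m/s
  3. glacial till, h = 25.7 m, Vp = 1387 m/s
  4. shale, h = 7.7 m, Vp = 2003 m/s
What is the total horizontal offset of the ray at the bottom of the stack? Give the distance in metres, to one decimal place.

p = sin θ₁/V₁ = sin 6.5°/500 = 2.2641e-04 s/m is conserved through the stack.
Layer 1: θ = 6.50°; offset = 19.3·tan 6.50° = 2.199 m.
Layer 2: sin θ = p·787 = 0.1782 → θ = 10.26°; offset = 8.1·tan 10.26° = 1.467 m.
Layer 3: sin θ = p·1387 = 0.3140 → θ = 18.30°; offset = 25.7·tan 18.30° = 8.500 m.
Layer 4: sin θ = p·2003 = 0.4535 → θ = 26.97°; offset = 7.7·tan 26.97° = 3.918 m.
Summing the layer offsets gives 16.084 m.

16.1 m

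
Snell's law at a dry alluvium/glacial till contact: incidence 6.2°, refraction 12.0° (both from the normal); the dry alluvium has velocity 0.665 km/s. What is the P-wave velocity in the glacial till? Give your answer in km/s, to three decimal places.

1.280 km/s

Snell's law: sin 6.2°/V₁ = sin 12.0°/V₂.
V₂ = V₁·sin 12.0°/sin 6.2° = 0.665 × 1.9251 = 1.280 km/s.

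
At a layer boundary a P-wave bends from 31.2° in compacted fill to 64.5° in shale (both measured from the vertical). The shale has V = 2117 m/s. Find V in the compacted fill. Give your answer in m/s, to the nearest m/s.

1215 m/s

sin 31.2° = 0.5180; sin 64.5° = 0.9026.
V₁ = V₂·(sin θ₁/sin θ₂) = 2117·(0.5180/0.9026) = 1215.02 m/s.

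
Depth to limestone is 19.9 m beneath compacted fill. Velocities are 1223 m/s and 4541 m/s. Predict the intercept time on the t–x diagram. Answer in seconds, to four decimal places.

0.0313 s

tᵢ = 2h·√(V₂²−V₁²)/(V₁V₂).
√(V₂²−V₁²) = √(4541²−1223²) = 4373.2 m/s.
tᵢ = 2·19.9·4373.2/(1223·4541) = 0.03134 s.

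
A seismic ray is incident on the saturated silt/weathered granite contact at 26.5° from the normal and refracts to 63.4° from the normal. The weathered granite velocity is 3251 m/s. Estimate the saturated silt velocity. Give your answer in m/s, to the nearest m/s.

sin 26.5° = 0.4462; sin 63.4° = 0.8942.
V₁ = V₂·(sin θ₁/sin θ₂) = 3251·(0.4462/0.8942) = 1622.30 m/s.

1622 m/s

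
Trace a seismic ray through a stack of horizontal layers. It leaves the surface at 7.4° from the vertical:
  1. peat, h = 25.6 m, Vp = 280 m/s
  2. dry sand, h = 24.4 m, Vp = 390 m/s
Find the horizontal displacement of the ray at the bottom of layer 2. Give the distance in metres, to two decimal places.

p = sin θ₁/V₁ = sin 7.4°/280 = 4.5998e-04 s/m is conserved through the stack.
Layer 1: θ = 7.40°; offset = 25.6·tan 7.40° = 3.3249 m.
Layer 2: sin θ = p·390 = 0.1794 → θ = 10.33°; offset = 24.4·tan 10.33° = 4.4494 m.
Summing the layer offsets gives 7.7743 m.

7.77 m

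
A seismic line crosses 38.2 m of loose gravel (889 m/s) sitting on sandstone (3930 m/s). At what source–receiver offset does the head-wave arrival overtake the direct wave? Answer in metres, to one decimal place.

96.2 m

θ_c = arcsin(889/3930) = 13.07°, so cos θ_c = 0.9741 and tᵢ = 2h cos θ_c/V₁ = 0.0837 s.
At crossover x/V₁ = x/V₂ + tᵢ ⇒ x = tᵢ/(1/V₁ − 1/V₂) = 0.08371/(1.1249e-03 − 2.5445e-04) = 96.18 m.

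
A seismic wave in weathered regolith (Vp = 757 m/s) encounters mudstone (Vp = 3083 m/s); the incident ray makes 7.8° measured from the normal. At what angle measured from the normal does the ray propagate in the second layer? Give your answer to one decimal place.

sin θ₁/V₁ = sin θ₂/V₂ ⇒ sin θ₂ = 3083·sin 7.8°/757 = 3083·0.1357/757 = 0.5527.
θ₂ = sin⁻¹(0.5527) = 33.55° (from vertical).

33.6°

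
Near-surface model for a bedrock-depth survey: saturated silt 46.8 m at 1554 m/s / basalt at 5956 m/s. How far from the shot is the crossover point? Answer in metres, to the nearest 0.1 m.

122.3 m

x_cross = 2h·√((V₂+V₁)/(V₂−V₁)).
(V₂+V₁)/(V₂−V₁) = (5956+1554)/(5956−1554) = 1.7060; √ = 1.3062.
x_cross = 2·46.8·1.3062 = 122.26 m.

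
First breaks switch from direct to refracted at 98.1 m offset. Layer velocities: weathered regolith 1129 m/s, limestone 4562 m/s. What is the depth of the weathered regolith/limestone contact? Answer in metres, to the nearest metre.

x_cross = 2h·√((V₂+V₁)/(V₂−V₁)) → h = x_cross / (2·√((V₂+V₁)/(V₂−V₁))).
√((V₂+V₁)/(V₂−V₁)) = √((4562+1129)/(4562−1129)) = 1.2875.
h = 98.1 / (2·1.2875) = 38.10 m.

38 m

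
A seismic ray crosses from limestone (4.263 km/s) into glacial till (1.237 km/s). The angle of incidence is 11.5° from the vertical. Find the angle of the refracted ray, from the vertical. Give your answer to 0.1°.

sin θ₁/V₁ = sin θ₂/V₂ ⇒ sin θ₂ = 1.237·sin 11.5°/4.263 = 1.237·0.1994/4.263 = 0.0579.
θ₂ = sin⁻¹(0.0579) = 3.32° (from vertical).

3.3°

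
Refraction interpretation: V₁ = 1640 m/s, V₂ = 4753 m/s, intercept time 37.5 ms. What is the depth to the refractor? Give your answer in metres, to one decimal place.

h = tᵢ·V₁·V₂ / (2·√(V₂²−V₁²)).
√(V₂²−V₁²) = √(4753² − 1640²) = 4461.1 m/s.
h = 0.0375 s × 1640 × 4753 / (2 × 4461.1) = 32.76 m.

32.8 m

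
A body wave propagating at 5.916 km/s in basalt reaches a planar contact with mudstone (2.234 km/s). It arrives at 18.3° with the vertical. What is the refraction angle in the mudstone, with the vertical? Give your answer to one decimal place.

6.8°

sin θ₁/V₁ = sin θ₂/V₂ ⇒ sin θ₂ = 2.234·sin 18.3°/5.916 = 2.234·0.3140/5.916 = 0.1186.
θ₂ = arcsin 0.1186 = 6.81° from the normal.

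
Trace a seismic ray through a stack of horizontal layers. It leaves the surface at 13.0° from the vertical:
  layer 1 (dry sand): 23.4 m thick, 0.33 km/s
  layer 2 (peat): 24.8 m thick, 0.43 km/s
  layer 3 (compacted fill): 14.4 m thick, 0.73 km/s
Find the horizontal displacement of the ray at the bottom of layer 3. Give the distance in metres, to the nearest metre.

21 m

Apply Snell's law at each interface; in layer i the horizontal offset is hᵢ·tan θᵢ.
Layer 1: θ = 13.00°; offset = 23.4·tan 13.00° = 5.402 m.
Layer 2: sin θ = 0.43·sin 13.0°/0.33 = 0.2931, θ = 17.04°; offset = 24.8·tan 17.04° = 7.603 m.
Layer 3: sin θ = 0.73·sin 13.0°/0.33 = 0.4976, θ = 29.84°; offset = 14.4·tan 29.84° = 8.261 m.
Σ offsets = 21.267 m.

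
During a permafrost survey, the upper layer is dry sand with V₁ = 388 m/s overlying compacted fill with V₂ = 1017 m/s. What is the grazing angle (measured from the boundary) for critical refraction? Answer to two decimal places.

67.57°

Critical incidence: sin θ_c = V₁/V₂ = 388/1017 = 0.3815.
θ_c = arcsin 0.3815 = 22.43°.
Measured from the interface: 90° − 22.43° = 67.57°.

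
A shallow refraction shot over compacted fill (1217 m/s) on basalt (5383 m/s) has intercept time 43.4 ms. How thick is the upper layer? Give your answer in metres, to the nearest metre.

27 m

θ_c = arcsin(1217/5383) = 13.07°; cos θ_c = 0.9741.
tᵢ = 2h cos θ_c/V₁ ⇒ h = tᵢ·V₁/(2 cos θ_c) = 0.0434·1217/(2·0.9741) = 27.11 m.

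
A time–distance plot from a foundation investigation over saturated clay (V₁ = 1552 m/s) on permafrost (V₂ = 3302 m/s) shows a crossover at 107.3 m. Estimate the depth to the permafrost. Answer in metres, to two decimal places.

32.21 m

x_cross = 2h·√((V₂+V₁)/(V₂−V₁)) → h = x_cross / (2·√((V₂+V₁)/(V₂−V₁))).
√((V₂+V₁)/(V₂−V₁)) = √((3302+1552)/(3302−1552)) = 1.6654.
h = 107.3 / (2·1.6654) = 32.21 m.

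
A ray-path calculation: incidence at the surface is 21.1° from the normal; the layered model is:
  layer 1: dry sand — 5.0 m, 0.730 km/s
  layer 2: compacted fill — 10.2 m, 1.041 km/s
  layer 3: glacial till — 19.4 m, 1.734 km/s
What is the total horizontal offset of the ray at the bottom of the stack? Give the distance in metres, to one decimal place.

40.0 m

p = sin θ₁/V₁ = sin 21.1°/0.730 = 4.9315e-01 s/km is conserved through the stack.
Layer 1: θ = 21.10°; offset = 5.0·tan 21.10° = 1.929 m.
Layer 2: sin θ = p·1.041 = 0.5134 → θ = 30.89°; offset = 10.2·tan 30.89° = 6.102 m.
Layer 3: sin θ = p·1.734 = 0.8551 → θ = 58.77°; offset = 19.4·tan 58.77° = 31.999 m.
Summing the layer offsets gives 40.030 m.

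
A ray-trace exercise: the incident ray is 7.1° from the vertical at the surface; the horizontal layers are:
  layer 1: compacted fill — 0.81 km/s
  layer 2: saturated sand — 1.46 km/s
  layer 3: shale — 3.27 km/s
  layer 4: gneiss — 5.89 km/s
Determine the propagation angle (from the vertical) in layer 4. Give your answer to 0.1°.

Ray parameter p = sin 7.1° / 0.81 = 1.5259e-01 s/km.
sin θ_4 = p·V_4 = 1.5259e-01 × 5.89 = 0.8988.
θ_4 = 64.00° from the vertical.

64.0°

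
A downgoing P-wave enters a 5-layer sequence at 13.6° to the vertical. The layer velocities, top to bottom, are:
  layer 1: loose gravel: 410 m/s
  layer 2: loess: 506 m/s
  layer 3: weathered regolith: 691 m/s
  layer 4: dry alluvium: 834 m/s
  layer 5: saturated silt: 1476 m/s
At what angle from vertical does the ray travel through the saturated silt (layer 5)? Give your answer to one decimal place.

Ray parameter p = sin 13.6° / 410 = 5.7352e-04 s/m.
sin θ_5 = p·V_5 = 5.7352e-04 × 1476 = 0.8465.
θ_5 = arcsin 0.8465 = 57.83°.

57.8°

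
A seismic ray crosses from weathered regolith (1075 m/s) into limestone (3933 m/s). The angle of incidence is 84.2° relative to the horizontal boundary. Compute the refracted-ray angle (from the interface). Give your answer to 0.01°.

68.30°

Convert to the normal: θ₁ = 90° − 84.2° = 5.8°.
sin θ₁/V₁ = sin θ₂/V₂ ⇒ sin θ₂ = 3933·sin 5.8°/1075 = 3933·0.1011/1075 = 0.3697.
θ₂ = sin⁻¹(0.3697) = 21.70° (from vertical).
From the interface: 90° − 21.70° = 68.30°.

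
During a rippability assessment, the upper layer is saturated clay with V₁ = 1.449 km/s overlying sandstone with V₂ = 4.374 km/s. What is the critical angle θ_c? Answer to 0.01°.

19.35°

Critical incidence: sin θ_c = V₁/V₂ = 1.449/4.374 = 0.3313.
θ_c = arcsin 0.3313 = 19.35°.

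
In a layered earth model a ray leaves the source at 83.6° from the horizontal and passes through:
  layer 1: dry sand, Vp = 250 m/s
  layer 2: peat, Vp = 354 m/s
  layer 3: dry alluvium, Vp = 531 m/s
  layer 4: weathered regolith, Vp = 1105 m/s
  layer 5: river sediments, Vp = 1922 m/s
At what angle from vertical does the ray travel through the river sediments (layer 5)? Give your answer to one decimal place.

59.0°

From the normal: θ₁ = 90° − 83.6° = 6.4°.
Ray parameter p = sin 6.4° / 250 = 4.4588e-04 s/m.
sin θ_5 = p·V_5 = 4.4588e-04 × 1922 = 0.8570.
θ_5 = 58.98° from the vertical.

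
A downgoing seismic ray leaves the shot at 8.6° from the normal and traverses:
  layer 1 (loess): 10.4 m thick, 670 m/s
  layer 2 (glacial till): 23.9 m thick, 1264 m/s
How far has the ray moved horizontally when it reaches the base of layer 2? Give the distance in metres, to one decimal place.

8.6 m

Apply Snell's law at each interface; in layer i the horizontal offset is hᵢ·tan θᵢ.
Layer 1: θ = 8.60°; offset = 10.4·tan 8.60° = 1.573 m.
Layer 2: sin θ = 1264·sin 8.6°/670 = 0.2821, θ = 16.39°; offset = 23.9·tan 16.39° = 7.028 m.
Total horizontal offset = 8.601 m.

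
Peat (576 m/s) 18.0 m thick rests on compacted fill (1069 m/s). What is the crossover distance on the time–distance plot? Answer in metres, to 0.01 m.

θ_c = arcsin(576/1069) = 32.60°, so cos θ_c = 0.8424 and tᵢ = 2h cos θ_c/V₁ = 0.0527 s.
At crossover x/V₁ = x/V₂ + tᵢ ⇒ x = tᵢ/(1/V₁ − 1/V₂) = 0.05265/(1.7361e-03 − 9.3545e-04) = 65.76 m.

65.76 m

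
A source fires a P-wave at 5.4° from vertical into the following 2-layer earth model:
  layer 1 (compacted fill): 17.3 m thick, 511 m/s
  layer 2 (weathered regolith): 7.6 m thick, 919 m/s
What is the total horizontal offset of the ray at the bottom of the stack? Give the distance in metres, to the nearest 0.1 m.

2.9 m

Apply Snell's law at each interface; in layer i the horizontal offset is hᵢ·tan θᵢ.
Layer 1: θ = 5.40°; offset = 17.3·tan 5.40° = 1.635 m.
Layer 2: sin θ = 919·sin 5.4°/511 = 0.1692, θ = 9.74°; offset = 7.6·tan 9.74° = 1.305 m.
Summing the layer offsets gives 2.940 m.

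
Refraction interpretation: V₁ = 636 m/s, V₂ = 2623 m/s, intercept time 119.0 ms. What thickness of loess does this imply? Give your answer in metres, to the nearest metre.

θ_c = arcsin(636/2623) = 14.03°; cos θ_c = 0.9702.
tᵢ = 2h cos θ_c/V₁ ⇒ h = tᵢ·V₁/(2 cos θ_c) = 0.119·636/(2·0.9702) = 39.01 m.

39 m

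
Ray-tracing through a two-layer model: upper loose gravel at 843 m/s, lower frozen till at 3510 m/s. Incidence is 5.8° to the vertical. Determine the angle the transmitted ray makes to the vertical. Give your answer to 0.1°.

24.9°

Snell's law: sin θ₂ = (V₂/V₁)·sin θ₁ = (3510/843)·sin 5.8° = 0.4208.
θ₂ = arcsin 0.4208 = 24.88° from the normal.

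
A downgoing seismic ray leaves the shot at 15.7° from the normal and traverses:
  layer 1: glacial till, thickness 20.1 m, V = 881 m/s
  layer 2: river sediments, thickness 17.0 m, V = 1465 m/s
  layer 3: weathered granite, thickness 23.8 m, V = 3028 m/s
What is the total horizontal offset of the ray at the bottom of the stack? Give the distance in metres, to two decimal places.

74.46 m

Apply Snell's law at each interface; in layer i the horizontal offset is hᵢ·tan θᵢ.
Layer 1: θ = 15.70°; offset = 20.1·tan 15.70° = 5.6499 m.
Layer 2: sin θ = 1465·sin 15.7°/881 = 0.4500, θ = 26.74°; offset = 17.0·tan 26.74° = 8.5658 m.
Layer 3: sin θ = 3028·sin 15.7°/881 = 0.9301, θ = 68.44°; offset = 23.8·tan 68.44° = 60.2450 m.
Summing the layer offsets gives 74.4607 m.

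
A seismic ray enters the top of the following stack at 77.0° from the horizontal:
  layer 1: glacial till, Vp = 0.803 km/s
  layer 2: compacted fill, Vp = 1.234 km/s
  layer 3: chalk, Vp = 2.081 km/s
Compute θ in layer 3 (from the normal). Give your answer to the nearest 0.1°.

From the normal: θ₁ = 90° − 77.0° = 13.0°.
Ray parameter p = sin 13.0° / 0.803 = 2.8014e-01 s/km.
sin θ_3 = p·V_3 = 2.8014e-01 × 2.081 = 0.5830.
θ_3 = 35.66° from the vertical.

35.7°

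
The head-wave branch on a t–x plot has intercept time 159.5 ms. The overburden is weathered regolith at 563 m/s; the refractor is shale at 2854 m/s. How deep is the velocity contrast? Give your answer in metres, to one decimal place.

θ_c = arcsin(563/2854) = 11.38°; cos θ_c = 0.9803.
tᵢ = 2h cos θ_c/V₁ ⇒ h = tᵢ·V₁/(2 cos θ_c) = 0.1595·563/(2·0.9803) = 45.80 m.

45.8 m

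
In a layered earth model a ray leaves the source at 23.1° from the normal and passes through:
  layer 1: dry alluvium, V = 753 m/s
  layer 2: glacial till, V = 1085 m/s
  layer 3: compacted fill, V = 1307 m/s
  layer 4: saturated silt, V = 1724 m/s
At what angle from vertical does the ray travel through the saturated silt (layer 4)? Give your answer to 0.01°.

63.93°

Snell's law across each interface conserves sin θ / V, so sin θ_4 = V_4·sin θ₁/V₁.
sin θ_4 = 1724 × sin 23.1° / 753 = 0.8983.
θ_4 = arcsin 0.8983 = 63.93°.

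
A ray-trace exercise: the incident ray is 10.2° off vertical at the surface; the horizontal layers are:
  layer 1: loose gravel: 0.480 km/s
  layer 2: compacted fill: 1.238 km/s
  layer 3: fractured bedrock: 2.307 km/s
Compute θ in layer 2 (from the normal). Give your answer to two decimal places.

27.18°

Ray parameter p = sin 10.2° / 0.480 = 3.6893e-01 s/km.
sin θ_2 = p·V_2 = 3.6893e-01 × 1.238 = 0.4567.
θ_2 = 27.18° from the vertical.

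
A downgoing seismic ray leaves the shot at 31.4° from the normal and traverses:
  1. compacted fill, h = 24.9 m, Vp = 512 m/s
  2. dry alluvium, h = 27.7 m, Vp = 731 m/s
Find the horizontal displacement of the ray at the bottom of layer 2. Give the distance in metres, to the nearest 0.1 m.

Apply Snell's law at each interface; in layer i the horizontal offset is hᵢ·tan θᵢ.
Layer 1: θ = 31.40°; offset = 24.9·tan 31.40° = 15.199 m.
Layer 2: sin θ = 731·sin 31.4°/512 = 0.7439, θ = 48.06°; offset = 27.7·tan 48.06° = 30.831 m.
Σ offsets = 46.030 m.

46.0 m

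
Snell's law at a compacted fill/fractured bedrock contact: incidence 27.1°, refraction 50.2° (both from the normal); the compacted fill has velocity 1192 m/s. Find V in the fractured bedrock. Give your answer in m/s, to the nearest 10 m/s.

Snell's law: sin 27.1°/V₁ = sin 50.2°/V₂.
V₂ = V₁·sin 50.2°/sin 27.1° = 1192 × 1.6865 = 2010.33 m/s.

2010 m/s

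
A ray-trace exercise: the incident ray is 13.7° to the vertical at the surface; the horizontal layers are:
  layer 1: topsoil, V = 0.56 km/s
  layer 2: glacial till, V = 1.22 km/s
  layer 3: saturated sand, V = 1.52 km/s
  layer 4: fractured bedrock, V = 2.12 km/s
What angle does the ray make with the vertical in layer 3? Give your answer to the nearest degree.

40°

Snell's law across each interface conserves sin θ / V, so sin θ_3 = V_3·sin θ₁/V₁.
sin θ_3 = 1.52 × sin 13.7° / 0.56 = 0.6428.
θ_3 = 40.00° from the vertical.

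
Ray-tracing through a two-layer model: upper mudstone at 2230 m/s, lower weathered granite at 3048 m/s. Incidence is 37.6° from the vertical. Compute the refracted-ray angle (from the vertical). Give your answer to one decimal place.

sin θ₁/V₁ = sin θ₂/V₂ ⇒ sin θ₂ = 3048·sin 37.6°/2230 = 3048·0.6101/2230 = 0.8340.
θ₂ = sin⁻¹(0.8340) = 56.51° (from vertical).

56.5°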